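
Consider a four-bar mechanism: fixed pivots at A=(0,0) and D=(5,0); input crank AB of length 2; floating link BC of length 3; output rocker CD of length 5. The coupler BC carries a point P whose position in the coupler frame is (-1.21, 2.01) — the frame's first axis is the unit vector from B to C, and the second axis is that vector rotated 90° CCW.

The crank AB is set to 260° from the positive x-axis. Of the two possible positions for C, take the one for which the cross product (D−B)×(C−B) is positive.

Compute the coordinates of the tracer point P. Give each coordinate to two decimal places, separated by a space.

A=(0,0), D=(5.00,0)
B = A + 2.00·(cos260°, sin260°) = (-0.3473, -1.9696)
|BD| = 5.6985
circle(B,3.00) ∩ circle(D,5.00): a=1.4454, h=2.6289
  candidates: C₊=(0.1004,0.9968) cross=14.981; C₋=(1.9176,-3.9369) cross=-14.981
  mode + wants cross > 0 → take C=(0.1004,0.9968) (cross=14.981)
ex = (C−B)/|BC| = (0.1492,0.9888); ey = (-0.9888,0.1492)
P = B + -1.21·ex + 2.01·ey = (-2.5153,-2.8661)

-2.52 -2.87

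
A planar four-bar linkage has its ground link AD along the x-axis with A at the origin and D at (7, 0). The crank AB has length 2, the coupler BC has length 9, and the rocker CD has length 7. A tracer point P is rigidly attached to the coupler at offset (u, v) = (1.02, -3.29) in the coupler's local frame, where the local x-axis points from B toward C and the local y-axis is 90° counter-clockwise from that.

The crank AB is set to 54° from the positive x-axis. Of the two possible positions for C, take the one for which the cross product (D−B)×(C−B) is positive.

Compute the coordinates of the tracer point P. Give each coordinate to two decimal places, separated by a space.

A=(0,0), D=(7.00,0)
B = A + 2.00·(cos54°, sin54°) = (1.1756, 1.6180)
|BD| = 6.0450
circle(B,9.00) ∩ circle(D,7.00): a=5.6693, h=6.9899
  candidates: C₊=(8.5090,6.8354) cross=42.254; C₋=(4.7671,-6.6343) cross=-42.254
  mode + wants cross > 0 → take C=(8.5090,6.8354) (cross=42.254)
ex = (C−B)/|BC| = (0.8148,0.5797); ey = (-0.5797,0.8148)
P = B + 1.02·ex + -3.29·ey = (3.9139,-0.4714)

3.91 -0.47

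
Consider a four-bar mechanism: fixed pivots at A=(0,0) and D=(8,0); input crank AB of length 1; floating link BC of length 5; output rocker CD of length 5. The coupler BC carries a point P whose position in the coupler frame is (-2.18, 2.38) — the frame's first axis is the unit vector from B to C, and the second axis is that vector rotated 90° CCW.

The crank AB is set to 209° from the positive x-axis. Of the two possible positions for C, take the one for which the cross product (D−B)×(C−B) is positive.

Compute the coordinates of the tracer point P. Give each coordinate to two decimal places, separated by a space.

-3.96 0.46

A=(0,0), D=(8.00,0)
B = A + 1.00·(cos209°, sin209°) = (-0.8746, -0.4848)
|BD| = 8.8879
circle(B,5.00) ∩ circle(D,5.00): a=4.4439, h=2.2916
  candidates: C₊=(3.4377,2.0458) cross=20.368; C₋=(3.6877,-2.5306) cross=-20.368
  mode + wants cross > 0 → take C=(3.4377,2.0458) (cross=20.368)
ex = (C−B)/|BC| = (0.8625,0.5061); ey = (-0.5061,0.8625)
P = B + -2.18·ex + 2.38·ey = (-3.9594,0.4645)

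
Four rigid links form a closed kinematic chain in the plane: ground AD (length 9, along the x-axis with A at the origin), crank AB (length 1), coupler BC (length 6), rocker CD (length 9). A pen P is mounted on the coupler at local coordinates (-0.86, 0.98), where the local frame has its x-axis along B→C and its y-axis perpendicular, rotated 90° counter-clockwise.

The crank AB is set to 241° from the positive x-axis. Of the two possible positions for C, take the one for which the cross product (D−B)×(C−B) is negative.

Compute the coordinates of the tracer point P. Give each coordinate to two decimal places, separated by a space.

A=(0,0), D=(9.00,0)
B = A + 1.00·(cos241°, sin241°) = (-0.4848, -0.8746)
|BD| = 9.5250
circle(B,6.00) ∩ circle(D,9.00): a=2.4003, h=5.4989
  candidates: C₊=(1.4005,4.8215) cross=52.378; C₋=(2.4103,-6.1299) cross=-52.378
  mode - wants cross < 0 → take C=(2.4103,-6.1299) (cross=-52.378)
ex = (C−B)/|BC| = (0.4825,-0.8759); ey = (0.8759,0.4825)
P = B + -0.86·ex + 0.98·ey = (-0.0414,0.3515)

-0.04 0.35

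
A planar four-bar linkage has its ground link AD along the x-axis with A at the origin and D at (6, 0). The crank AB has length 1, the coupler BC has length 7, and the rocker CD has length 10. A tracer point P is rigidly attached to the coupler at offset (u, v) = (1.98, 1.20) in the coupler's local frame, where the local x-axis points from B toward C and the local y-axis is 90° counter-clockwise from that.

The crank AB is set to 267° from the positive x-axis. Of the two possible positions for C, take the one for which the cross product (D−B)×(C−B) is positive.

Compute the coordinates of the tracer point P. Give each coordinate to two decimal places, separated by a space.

-1.81 0.50

A=(0,0), D=(6.00,0)
B = A + 1.00·(cos267°, sin267°) = (-0.0523, -0.9986)
|BD| = 6.1342
circle(B,7.00) ∩ circle(D,10.00): a=-1.0900, h=6.9146
  candidates: C₊=(-2.2534,5.6463) cross=42.415; C₋=(-0.0021,-7.9984) cross=-42.415
  mode + wants cross > 0 → take C=(-2.2534,5.6463) (cross=42.415)
ex = (C−B)/|BC| = (-0.3144,0.9493); ey = (-0.9493,-0.3144)
P = B + 1.98·ex + 1.20·ey = (-1.8141,0.5036)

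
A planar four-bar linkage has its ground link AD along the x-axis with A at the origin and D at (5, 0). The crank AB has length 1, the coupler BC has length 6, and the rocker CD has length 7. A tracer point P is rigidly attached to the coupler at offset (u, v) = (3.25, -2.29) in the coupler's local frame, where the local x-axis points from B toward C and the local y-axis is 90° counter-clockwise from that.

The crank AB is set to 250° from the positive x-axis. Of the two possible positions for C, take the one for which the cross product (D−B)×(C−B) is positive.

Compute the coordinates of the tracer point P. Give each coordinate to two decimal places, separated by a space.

A=(0,0), D=(5.00,0)
B = A + 1.00·(cos250°, sin250°) = (-0.3420, -0.9397)
|BD| = 5.4240
circle(B,6.00) ∩ circle(D,7.00): a=1.5137, h=5.8059
  candidates: C₊=(0.1429,5.0407) cross=31.492; C₋=(2.1546,-6.3956) cross=-31.492
  mode + wants cross > 0 → take C=(0.1429,5.0407) (cross=31.492)
ex = (C−B)/|BC| = (0.0808,0.9967); ey = (-0.9967,0.0808)
P = B + 3.25·ex + -2.29·ey = (2.2031,2.1146)

2.20 2.11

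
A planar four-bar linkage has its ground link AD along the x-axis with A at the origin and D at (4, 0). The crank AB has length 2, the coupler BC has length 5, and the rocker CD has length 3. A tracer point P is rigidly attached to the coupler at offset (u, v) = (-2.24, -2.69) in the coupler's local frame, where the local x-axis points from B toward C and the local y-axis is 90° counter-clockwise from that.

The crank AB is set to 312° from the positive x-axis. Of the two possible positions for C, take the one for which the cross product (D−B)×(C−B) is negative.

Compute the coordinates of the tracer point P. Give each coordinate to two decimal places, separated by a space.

-1.12 -3.98

A=(0,0), D=(4.00,0)
B = A + 2.00·(cos312°, sin312°) = (1.3383, -1.4863)
|BD| = 3.0486
circle(B,5.00) ∩ circle(D,3.00): a=4.1485, h=2.7911
  candidates: C₊=(3.5995,2.9732) cross=8.509; C₋=(6.3211,-1.9007) cross=-8.509
  mode - wants cross < 0 → take C=(6.3211,-1.9007) (cross=-8.509)
ex = (C−B)/|BC| = (0.9966,-0.0829); ey = (0.0829,0.9966)
P = B + -2.24·ex + -2.69·ey = (-1.1170,-3.9814)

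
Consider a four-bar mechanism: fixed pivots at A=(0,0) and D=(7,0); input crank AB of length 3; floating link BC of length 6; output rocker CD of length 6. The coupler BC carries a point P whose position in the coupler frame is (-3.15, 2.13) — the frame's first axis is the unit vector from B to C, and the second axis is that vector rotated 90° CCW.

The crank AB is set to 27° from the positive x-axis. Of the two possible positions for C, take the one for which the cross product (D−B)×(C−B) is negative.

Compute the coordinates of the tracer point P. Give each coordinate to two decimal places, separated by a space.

A=(0,0), D=(7.00,0)
B = A + 3.00·(cos27°, sin27°) = (2.6730, 1.3620)
|BD| = 4.5363
circle(B,6.00) ∩ circle(D,6.00): a=2.2681, h=5.5548
  candidates: C₊=(6.5043,5.9795) cross=25.198; C₋=(3.1687,-4.6175) cross=-25.198
  mode - wants cross < 0 → take C=(3.1687,-4.6175) (cross=-25.198)
ex = (C−B)/|BC| = (0.0826,-0.9966); ey = (0.9966,0.0826)
P = B + -3.15·ex + 2.13·ey = (4.5355,4.6772)

4.54 4.68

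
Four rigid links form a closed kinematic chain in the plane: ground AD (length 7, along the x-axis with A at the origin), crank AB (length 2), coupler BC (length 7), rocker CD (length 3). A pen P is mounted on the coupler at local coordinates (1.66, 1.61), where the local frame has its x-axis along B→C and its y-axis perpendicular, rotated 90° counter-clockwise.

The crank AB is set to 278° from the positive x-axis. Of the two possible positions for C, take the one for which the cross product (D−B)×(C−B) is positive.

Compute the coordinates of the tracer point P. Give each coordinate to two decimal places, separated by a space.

0.47 0.32

A=(0,0), D=(7.00,0)
B = A + 2.00·(cos278°, sin278°) = (0.2783, -1.9805)
|BD| = 7.0074
circle(B,7.00) ∩ circle(D,3.00): a=6.3578, h=2.9288
  candidates: C₊=(5.5491,2.6258) cross=20.523; C₋=(7.2047,-2.9930) cross=-20.523
  mode + wants cross > 0 → take C=(5.5491,2.6258) (cross=20.523)
ex = (C−B)/|BC| = (0.7530,0.6581); ey = (-0.6581,0.7530)
P = B + 1.66·ex + 1.61·ey = (0.4688,0.3241)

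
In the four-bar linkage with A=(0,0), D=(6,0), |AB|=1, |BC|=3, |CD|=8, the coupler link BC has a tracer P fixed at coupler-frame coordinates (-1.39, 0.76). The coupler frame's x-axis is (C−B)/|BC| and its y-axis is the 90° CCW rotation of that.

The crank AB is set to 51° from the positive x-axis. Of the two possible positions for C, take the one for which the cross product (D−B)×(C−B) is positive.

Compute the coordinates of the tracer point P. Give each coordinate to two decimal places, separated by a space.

A=(0,0), D=(6.00,0)
B = A + 1.00·(cos51°, sin51°) = (0.6293, 0.7771)
|BD| = 5.4266
circle(B,3.00) ∩ circle(D,8.00): a=-2.3543, h=1.8594
  candidates: C₊=(-1.4344,2.9545) cross=10.090; C₋=(-1.9670,-0.7259) cross=-10.090
  mode + wants cross > 0 → take C=(-1.4344,2.9545) (cross=10.090)
ex = (C−B)/|BC| = (-0.6879,0.7258); ey = (-0.7258,-0.6879)
P = B + -1.39·ex + 0.76·ey = (1.0339,-0.7545)

1.03 -0.75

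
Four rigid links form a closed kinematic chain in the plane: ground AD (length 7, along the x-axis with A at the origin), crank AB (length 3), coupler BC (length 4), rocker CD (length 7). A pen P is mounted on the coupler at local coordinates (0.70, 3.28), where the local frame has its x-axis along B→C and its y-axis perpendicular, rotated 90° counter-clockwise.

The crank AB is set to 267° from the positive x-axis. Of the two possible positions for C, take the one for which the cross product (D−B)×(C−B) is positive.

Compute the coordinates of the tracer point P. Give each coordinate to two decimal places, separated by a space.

A=(0,0), D=(7.00,0)
B = A + 3.00·(cos267°, sin267°) = (-0.1570, -2.9959)
|BD| = 7.7587
circle(B,4.00) ∩ circle(D,7.00): a=1.7527, h=3.5955
  candidates: C₊=(0.0714,0.9976) cross=27.897; C₋=(2.8481,-5.6358) cross=-27.897
  mode + wants cross > 0 → take C=(0.0714,0.9976) (cross=27.897)
ex = (C−B)/|BC| = (0.0571,0.9984); ey = (-0.9984,0.0571)
P = B + 0.70·ex + 3.28·ey = (-3.3917,-2.1097)

-3.39 -2.11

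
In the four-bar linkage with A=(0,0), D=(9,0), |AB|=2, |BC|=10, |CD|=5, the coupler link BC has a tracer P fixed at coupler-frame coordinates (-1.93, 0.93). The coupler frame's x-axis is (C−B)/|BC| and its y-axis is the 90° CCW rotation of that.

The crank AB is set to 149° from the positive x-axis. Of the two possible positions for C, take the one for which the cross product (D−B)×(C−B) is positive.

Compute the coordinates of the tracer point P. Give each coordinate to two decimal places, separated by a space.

A=(0,0), D=(9.00,0)
B = A + 2.00·(cos149°, sin149°) = (-1.7143, 1.0301)
|BD| = 10.7637
circle(B,10.00) ∩ circle(D,5.00): a=8.8658, h=4.6258
  candidates: C₊=(7.5534,4.7862) cross=49.791; C₋=(6.6681,-4.4229) cross=-49.791
  mode + wants cross > 0 → take C=(7.5534,4.7862) (cross=49.791)
ex = (C−B)/|BC| = (0.9268,0.3756); ey = (-0.3756,0.9268)
P = B + -1.93·ex + 0.93·ey = (-3.8523,1.1671)

-3.85 1.17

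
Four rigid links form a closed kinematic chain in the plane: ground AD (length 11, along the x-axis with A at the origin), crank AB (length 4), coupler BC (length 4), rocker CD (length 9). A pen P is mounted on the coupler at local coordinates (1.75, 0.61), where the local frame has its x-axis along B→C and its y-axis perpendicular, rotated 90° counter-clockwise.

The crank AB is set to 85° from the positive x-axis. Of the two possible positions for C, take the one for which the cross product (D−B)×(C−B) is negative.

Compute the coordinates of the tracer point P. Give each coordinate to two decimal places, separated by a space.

A=(0,0), D=(11.00,0)
B = A + 4.00·(cos85°, sin85°) = (0.3486, 3.9848)
|BD| = 11.3723
circle(B,4.00) ∩ circle(D,9.00): a=2.8284, h=2.8285
  candidates: C₊=(3.9888,5.6429) cross=32.167; C₋=(2.0066,0.3446) cross=-32.167
  mode - wants cross < 0 → take C=(2.0066,0.3446) (cross=-32.167)
ex = (C−B)/|BC| = (0.4145,-0.9101); ey = (0.9101,0.4145)
P = B + 1.75·ex + 0.61·ey = (1.6291,2.6450)

1.63 2.65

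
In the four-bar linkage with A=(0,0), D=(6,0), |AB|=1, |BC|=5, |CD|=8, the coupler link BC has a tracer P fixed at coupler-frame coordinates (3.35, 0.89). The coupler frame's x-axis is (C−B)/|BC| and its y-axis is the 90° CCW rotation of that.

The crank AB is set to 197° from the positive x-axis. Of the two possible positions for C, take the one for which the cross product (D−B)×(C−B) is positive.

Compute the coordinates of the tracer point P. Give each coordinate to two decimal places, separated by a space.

A=(0,0), D=(6.00,0)
B = A + 1.00·(cos197°, sin197°) = (-0.9563, -0.2924)
|BD| = 6.9624
circle(B,5.00) ∩ circle(D,8.00): a=0.6805, h=4.9535
  candidates: C₊=(-0.4844,4.6853) cross=34.488; C₋=(-0.0684,-5.2129) cross=-34.488
  mode + wants cross > 0 → take C=(-0.4844,4.6853) (cross=34.488)
ex = (C−B)/|BC| = (0.0944,0.9955); ey = (-0.9955,0.0944)
P = B + 3.35·ex + 0.89·ey = (-1.5262,3.1267)

-1.53 3.13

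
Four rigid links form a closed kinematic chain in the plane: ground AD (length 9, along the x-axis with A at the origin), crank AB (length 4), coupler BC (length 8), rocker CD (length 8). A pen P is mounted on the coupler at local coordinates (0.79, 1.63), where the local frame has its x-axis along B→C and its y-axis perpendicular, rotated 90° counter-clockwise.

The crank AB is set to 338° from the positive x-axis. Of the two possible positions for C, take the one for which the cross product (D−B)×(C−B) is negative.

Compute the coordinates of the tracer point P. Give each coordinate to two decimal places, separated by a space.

5.49 -1.18

A=(0,0), D=(9.00,0)
B = A + 4.00·(cos338°, sin338°) = (3.7087, -1.4984)
|BD| = 5.4993
circle(B,8.00) ∩ circle(D,8.00): a=2.7497, h=7.5126
  candidates: C₊=(4.3074,6.4791) cross=41.314; C₋=(8.4014,-7.9776) cross=-41.314
  mode - wants cross < 0 → take C=(8.4014,-7.9776) (cross=-41.314)
ex = (C−B)/|BC| = (0.5866,-0.8099); ey = (0.8099,0.5866)
P = B + 0.79·ex + 1.63·ey = (5.4923,-1.1821)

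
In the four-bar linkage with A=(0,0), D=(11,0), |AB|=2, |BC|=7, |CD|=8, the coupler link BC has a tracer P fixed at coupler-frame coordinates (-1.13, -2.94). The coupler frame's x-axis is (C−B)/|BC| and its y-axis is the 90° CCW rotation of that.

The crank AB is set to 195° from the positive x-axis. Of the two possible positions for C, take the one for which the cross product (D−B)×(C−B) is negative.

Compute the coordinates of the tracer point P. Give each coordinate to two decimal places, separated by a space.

-4.39 -2.48

A=(0,0), D=(11.00,0)
B = A + 2.00·(cos195°, sin195°) = (-1.9319, -0.5176)
|BD| = 12.9422
circle(B,7.00) ∩ circle(D,8.00): a=5.8916, h=3.7801
  candidates: C₊=(3.8039,3.4951) cross=48.923; C₋=(4.1062,-4.0591) cross=-48.923
  mode - wants cross < 0 → take C=(4.1062,-4.0591) (cross=-48.923)
ex = (C−B)/|BC| = (0.8626,-0.5059); ey = (0.5059,0.8626)
P = B + -1.13·ex + -2.94·ey = (-4.3940,-2.4819)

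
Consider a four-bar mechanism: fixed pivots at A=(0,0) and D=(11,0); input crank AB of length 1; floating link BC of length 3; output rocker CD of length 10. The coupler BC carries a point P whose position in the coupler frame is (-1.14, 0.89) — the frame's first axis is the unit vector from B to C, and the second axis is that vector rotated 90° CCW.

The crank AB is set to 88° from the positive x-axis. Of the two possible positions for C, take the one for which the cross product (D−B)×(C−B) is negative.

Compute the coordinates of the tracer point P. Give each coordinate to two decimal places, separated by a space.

0.43 2.39

A=(0,0), D=(11.00,0)
B = A + 1.00·(cos88°, sin88°) = (0.0349, 0.9994)
|BD| = 11.0105
circle(B,3.00) ∩ circle(D,10.00): a=1.3729, h=2.6674
  candidates: C₊=(1.6442,3.5312) cross=29.370; C₋=(1.1600,-1.7816) cross=-29.370
  mode - wants cross < 0 → take C=(1.1600,-1.7816) (cross=-29.370)
ex = (C−B)/|BC| = (0.3750,-0.9270); ey = (0.9270,0.3750)
P = B + -1.14·ex + 0.89·ey = (0.4324,2.3900)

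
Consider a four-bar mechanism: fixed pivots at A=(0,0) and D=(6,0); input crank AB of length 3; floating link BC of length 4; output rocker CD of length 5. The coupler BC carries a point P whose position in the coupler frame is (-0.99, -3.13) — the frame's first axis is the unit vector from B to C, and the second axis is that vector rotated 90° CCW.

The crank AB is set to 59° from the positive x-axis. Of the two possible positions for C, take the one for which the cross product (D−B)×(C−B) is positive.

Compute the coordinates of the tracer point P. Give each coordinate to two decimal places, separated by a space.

A=(0,0), D=(6.00,0)
B = A + 3.00·(cos59°, sin59°) = (1.5451, 2.5715)
|BD| = 5.1438
circle(B,4.00) ∩ circle(D,5.00): a=1.6971, h=3.6222
  candidates: C₊=(4.8257,4.8601) cross=18.632; C₋=(1.2041,-1.4139) cross=-18.632
  mode + wants cross > 0 → take C=(4.8257,4.8601) (cross=18.632)
ex = (C−B)/|BC| = (0.8201,0.5722); ey = (-0.5722,0.8201)
P = B + -0.99·ex + -3.13·ey = (2.5240,-0.5620)

2.52 -0.56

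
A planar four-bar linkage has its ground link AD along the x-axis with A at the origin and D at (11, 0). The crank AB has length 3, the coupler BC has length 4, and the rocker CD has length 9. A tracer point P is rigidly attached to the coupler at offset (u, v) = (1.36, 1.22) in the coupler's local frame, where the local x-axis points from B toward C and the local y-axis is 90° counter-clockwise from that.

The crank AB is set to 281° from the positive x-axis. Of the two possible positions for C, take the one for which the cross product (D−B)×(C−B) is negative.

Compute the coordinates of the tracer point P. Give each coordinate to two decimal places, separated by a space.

2.39 -2.79

A=(0,0), D=(11.00,0)
B = A + 3.00·(cos281°, sin281°) = (0.5724, -2.9449)
|BD| = 10.8354
circle(B,4.00) ∩ circle(D,9.00): a=2.4183, h=3.1862
  candidates: C₊=(2.0337,0.7786) cross=34.524; C₋=(3.7656,-5.3539) cross=-34.524
  mode - wants cross < 0 → take C=(3.7656,-5.3539) (cross=-34.524)
ex = (C−B)/|BC| = (0.7983,-0.6023); ey = (0.6023,0.7983)
P = B + 1.36·ex + 1.22·ey = (2.3929,-2.7900)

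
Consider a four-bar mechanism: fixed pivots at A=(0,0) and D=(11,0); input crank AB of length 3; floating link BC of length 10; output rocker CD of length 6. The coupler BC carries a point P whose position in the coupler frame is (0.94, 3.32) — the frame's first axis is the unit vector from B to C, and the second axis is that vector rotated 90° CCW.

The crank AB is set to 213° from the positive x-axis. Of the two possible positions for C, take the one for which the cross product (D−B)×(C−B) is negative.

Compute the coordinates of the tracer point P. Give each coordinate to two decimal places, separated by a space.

A=(0,0), D=(11.00,0)
B = A + 3.00·(cos213°, sin213°) = (-2.5160, -1.6339)
|BD| = 13.6144
circle(B,10.00) ∩ circle(D,6.00): a=9.1577, h=4.0171
  candidates: C₊=(6.0933,3.4532) cross=54.691; C₋=(7.0576,-4.5230) cross=-54.691
  mode - wants cross < 0 → take C=(7.0576,-4.5230) (cross=-54.691)
ex = (C−B)/|BC| = (0.9574,-0.2889); ey = (0.2889,0.9574)
P = B + 0.94·ex + 3.32·ey = (-0.6569,1.2729)

-0.66 1.27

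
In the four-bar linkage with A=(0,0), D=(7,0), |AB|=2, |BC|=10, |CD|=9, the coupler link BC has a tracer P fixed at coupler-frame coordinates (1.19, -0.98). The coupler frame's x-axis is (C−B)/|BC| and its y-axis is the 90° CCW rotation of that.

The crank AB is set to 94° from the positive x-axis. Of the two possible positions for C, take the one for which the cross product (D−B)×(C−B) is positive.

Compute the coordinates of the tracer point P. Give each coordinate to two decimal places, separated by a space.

A=(0,0), D=(7.00,0)
B = A + 2.00·(cos94°, sin94°) = (-0.1395, 1.9951)
|BD| = 7.4130
circle(B,10.00) ∩ circle(D,9.00): a=4.9880, h=8.6671
  candidates: C₊=(6.9971,9.0000) cross=64.250; C₋=(2.3318,-7.6947) cross=-64.250
  mode + wants cross > 0 → take C=(6.9971,9.0000) (cross=64.250)
ex = (C−B)/|BC| = (0.7137,0.7005); ey = (-0.7005,0.7137)
P = B + 1.19·ex + -0.98·ey = (1.3962,2.1293)

1.40 2.13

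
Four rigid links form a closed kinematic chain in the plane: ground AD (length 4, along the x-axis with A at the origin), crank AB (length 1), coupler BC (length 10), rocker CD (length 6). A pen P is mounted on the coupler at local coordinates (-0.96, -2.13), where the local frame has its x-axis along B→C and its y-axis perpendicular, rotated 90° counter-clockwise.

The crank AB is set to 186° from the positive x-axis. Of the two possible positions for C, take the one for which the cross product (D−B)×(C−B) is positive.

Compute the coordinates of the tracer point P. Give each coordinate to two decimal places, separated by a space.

A=(0,0), D=(4.00,0)
B = A + 1.00·(cos186°, sin186°) = (-0.9945, -0.1045)
|BD| = 4.9956
circle(B,10.00) ∩ circle(D,6.00): a=8.9034, h=4.5529
  candidates: C₊=(7.8117,4.6337) cross=22.745; C₋=(8.0022,-4.4702) cross=-22.745
  mode + wants cross > 0 → take C=(7.8117,4.6337) (cross=22.745)
ex = (C−B)/|BC| = (0.8806,0.4738); ey = (-0.4738,0.8806)
P = B + -0.96·ex + -2.13·ey = (-0.8307,-2.4351)

-0.83 -2.44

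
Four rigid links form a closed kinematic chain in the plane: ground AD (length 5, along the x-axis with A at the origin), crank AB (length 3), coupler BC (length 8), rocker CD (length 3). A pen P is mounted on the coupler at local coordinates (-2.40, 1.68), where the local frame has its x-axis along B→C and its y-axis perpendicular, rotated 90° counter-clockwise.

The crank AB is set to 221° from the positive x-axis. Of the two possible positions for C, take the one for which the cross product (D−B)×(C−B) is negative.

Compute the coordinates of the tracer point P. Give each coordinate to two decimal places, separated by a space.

A=(0,0), D=(5.00,0)
B = A + 3.00·(cos221°, sin221°) = (-2.2641, -1.9682)
|BD| = 7.5260
circle(B,8.00) ∩ circle(D,3.00): a=7.4170, h=2.9980
  candidates: C₊=(4.1107,2.8652) cross=22.563; C₋=(5.6788,-2.9222) cross=-22.563
  mode - wants cross < 0 → take C=(5.6788,-2.9222) (cross=-22.563)
ex = (C−B)/|BC| = (0.9929,-0.1193); ey = (0.1193,0.9929)
P = B + -2.40·ex + 1.68·ey = (-4.4467,-0.0140)

-4.45 -0.01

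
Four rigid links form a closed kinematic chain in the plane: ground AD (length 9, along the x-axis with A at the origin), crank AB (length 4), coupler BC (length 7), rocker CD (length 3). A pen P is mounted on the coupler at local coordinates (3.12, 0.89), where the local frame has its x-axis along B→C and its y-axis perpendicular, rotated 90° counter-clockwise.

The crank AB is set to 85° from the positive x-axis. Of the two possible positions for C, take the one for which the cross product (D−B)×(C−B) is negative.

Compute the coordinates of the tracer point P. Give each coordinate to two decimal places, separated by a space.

3.39 2.86

A=(0,0), D=(9.00,0)
B = A + 4.00·(cos85°, sin85°) = (0.3486, 3.9848)
|BD| = 9.5250
circle(B,7.00) ∩ circle(D,3.00): a=6.8622, h=1.3820
  candidates: C₊=(7.1596,2.3692) cross=13.163; C₋=(6.0033,-0.1413) cross=-13.163
  mode - wants cross < 0 → take C=(6.0033,-0.1413) (cross=-13.163)
ex = (C−B)/|BC| = (0.8078,-0.5894); ey = (0.5894,0.8078)
P = B + 3.12·ex + 0.89·ey = (3.3936,2.8647)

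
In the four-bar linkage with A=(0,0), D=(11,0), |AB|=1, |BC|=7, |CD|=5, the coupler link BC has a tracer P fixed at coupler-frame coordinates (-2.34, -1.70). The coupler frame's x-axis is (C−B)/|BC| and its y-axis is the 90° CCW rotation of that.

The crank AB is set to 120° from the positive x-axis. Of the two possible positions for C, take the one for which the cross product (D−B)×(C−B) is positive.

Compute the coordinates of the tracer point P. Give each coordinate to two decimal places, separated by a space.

-2.54 -1.19

A=(0,0), D=(11.00,0)
B = A + 1.00·(cos120°, sin120°) = (-0.5000, 0.8660)
|BD| = 11.5326
circle(B,7.00) ∩ circle(D,5.00): a=6.8068, h=1.6332
  candidates: C₊=(6.4102,1.9834) cross=18.835; C₋=(6.1650,-1.2737) cross=-18.835
  mode + wants cross > 0 → take C=(6.4102,1.9834) (cross=18.835)
ex = (C−B)/|BC| = (0.9872,0.1596); ey = (-0.1596,0.9872)
P = B + -2.34·ex + -1.70·ey = (-2.5386,-1.1857)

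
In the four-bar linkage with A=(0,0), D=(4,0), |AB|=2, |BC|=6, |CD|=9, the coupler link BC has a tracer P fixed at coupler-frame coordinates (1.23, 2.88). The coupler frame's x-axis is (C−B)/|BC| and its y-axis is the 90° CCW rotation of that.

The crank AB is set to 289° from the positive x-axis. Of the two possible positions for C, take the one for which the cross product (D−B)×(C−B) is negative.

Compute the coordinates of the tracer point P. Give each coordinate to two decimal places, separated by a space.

A=(0,0), D=(4.00,0)
B = A + 2.00·(cos289°, sin289°) = (0.6511, -1.8910)
|BD| = 3.8459
circle(B,6.00) ∩ circle(D,9.00): a=-3.9274, h=4.5360
  candidates: C₊=(-4.9991,0.1276) cross=17.445; C₋=(-0.5384,-7.7719) cross=-17.445
  mode - wants cross < 0 → take C=(-0.5384,-7.7719) (cross=-17.445)
ex = (C−B)/|BC| = (-0.1983,-0.9802); ey = (0.9802,-0.1983)
P = B + 1.23·ex + 2.88·ey = (3.2301,-3.6676)

3.23 -3.67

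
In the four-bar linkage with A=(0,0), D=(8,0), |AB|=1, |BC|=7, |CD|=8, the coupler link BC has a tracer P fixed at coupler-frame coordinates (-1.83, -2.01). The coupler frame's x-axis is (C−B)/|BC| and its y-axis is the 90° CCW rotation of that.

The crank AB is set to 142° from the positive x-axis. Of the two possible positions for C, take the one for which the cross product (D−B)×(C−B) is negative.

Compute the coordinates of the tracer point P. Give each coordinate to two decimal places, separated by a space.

A=(0,0), D=(8.00,0)
B = A + 1.00·(cos142°, sin142°) = (-0.7880, 0.6157)
|BD| = 8.8096
circle(B,7.00) ∩ circle(D,8.00): a=3.5534, h=6.0310
  candidates: C₊=(3.1782,6.3836) cross=53.131; C₋=(2.3352,-5.6489) cross=-53.131
  mode - wants cross < 0 → take C=(2.3352,-5.6489) (cross=-53.131)
ex = (C−B)/|BC| = (0.4462,-0.8949); ey = (0.8949,0.4462)
P = B + -1.83·ex + -2.01·ey = (-3.4034,1.3566)

-3.40 1.36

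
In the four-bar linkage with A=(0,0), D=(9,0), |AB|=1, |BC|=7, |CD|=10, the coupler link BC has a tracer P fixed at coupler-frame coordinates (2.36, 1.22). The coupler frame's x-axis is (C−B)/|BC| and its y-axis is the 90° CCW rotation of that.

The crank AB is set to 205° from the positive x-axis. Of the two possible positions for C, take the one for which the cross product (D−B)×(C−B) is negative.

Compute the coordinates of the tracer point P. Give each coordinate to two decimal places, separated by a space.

A=(0,0), D=(9.00,0)
B = A + 1.00·(cos205°, sin205°) = (-0.9063, -0.4226)
|BD| = 9.9153
circle(B,7.00) ∩ circle(D,10.00): a=2.3859, h=6.5808
  candidates: C₊=(1.1969,6.2539) cross=65.251; C₋=(1.7579,-6.8958) cross=-65.251
  mode - wants cross < 0 → take C=(1.7579,-6.8958) (cross=-65.251)
ex = (C−B)/|BC| = (0.3806,-0.9247); ey = (0.9247,0.3806)
P = B + 2.36·ex + 1.22·ey = (1.1201,-2.1407)

1.12 -2.14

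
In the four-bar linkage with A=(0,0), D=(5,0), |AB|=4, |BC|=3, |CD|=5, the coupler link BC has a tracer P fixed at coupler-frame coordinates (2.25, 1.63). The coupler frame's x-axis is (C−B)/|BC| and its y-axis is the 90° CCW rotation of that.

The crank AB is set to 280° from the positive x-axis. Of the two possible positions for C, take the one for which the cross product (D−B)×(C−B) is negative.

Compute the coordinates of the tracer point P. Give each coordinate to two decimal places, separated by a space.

3.31 -3.02

A=(0,0), D=(5.00,0)
B = A + 4.00·(cos280°, sin280°) = (0.6946, -3.9392)
|BD| = 5.8356
circle(B,3.00) ∩ circle(D,5.00): a=1.5469, h=2.5704
  candidates: C₊=(0.1007,-0.9986) cross=15.000; C₋=(3.5710,-4.7914) cross=-15.000
  mode - wants cross < 0 → take C=(3.5710,-4.7914) (cross=-15.000)
ex = (C−B)/|BC| = (0.9588,-0.2841); ey = (0.2841,0.9588)
P = B + 2.25·ex + 1.63·ey = (3.3149,-3.0155)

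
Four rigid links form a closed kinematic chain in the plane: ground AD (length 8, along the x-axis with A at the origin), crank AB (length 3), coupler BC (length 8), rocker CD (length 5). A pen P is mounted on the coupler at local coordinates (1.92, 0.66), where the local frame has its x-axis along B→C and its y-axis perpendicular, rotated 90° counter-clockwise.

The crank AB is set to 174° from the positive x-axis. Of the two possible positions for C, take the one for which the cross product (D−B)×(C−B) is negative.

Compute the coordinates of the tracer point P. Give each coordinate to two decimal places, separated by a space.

-0.97 0.05

A=(0,0), D=(8.00,0)
B = A + 3.00·(cos174°, sin174°) = (-2.9836, 0.3136)
|BD| = 10.9880
circle(B,8.00) ∩ circle(D,5.00): a=7.2687, h=3.3416
  candidates: C₊=(4.3775,3.4464) cross=36.718; C₋=(4.1868,-3.2341) cross=-36.718
  mode - wants cross < 0 → take C=(4.1868,-3.2341) (cross=-36.718)
ex = (C−B)/|BC| = (0.8963,-0.4435); ey = (0.4435,0.8963)
P = B + 1.92·ex + 0.66·ey = (-0.9700,0.0537)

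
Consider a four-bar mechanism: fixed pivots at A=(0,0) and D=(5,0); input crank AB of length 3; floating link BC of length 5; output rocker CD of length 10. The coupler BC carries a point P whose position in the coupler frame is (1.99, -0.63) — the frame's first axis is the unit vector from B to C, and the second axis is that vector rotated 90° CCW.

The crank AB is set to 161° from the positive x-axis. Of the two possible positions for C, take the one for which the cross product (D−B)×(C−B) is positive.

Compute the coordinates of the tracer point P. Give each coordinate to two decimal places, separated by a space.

A=(0,0), D=(5.00,0)
B = A + 3.00·(cos161°, sin161°) = (-2.8366, 0.9767)
|BD| = 7.8972
circle(B,5.00) ∩ circle(D,10.00): a=-0.7999, h=4.9356
  candidates: C₊=(-3.0199,5.9733) cross=38.977; C₋=(-4.2408,-3.8221) cross=-38.977
  mode + wants cross > 0 → take C=(-3.0199,5.9733) (cross=38.977)
ex = (C−B)/|BC| = (-0.0367,0.9993); ey = (-0.9993,-0.0367)
P = B + 1.99·ex + -0.63·ey = (-2.2800,2.9885)

-2.28 2.99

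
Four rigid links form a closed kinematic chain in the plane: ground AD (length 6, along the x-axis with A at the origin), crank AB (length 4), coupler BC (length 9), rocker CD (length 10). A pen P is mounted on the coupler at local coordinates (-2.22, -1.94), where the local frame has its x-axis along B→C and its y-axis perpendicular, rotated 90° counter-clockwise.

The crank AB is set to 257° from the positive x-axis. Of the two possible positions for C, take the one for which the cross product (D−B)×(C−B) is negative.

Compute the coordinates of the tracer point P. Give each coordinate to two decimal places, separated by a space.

A=(0,0), D=(6.00,0)
B = A + 4.00·(cos257°, sin257°) = (-0.8998, -3.8975)
|BD| = 7.9245
circle(B,9.00) ∩ circle(D,10.00): a=2.7634, h=8.5652
  candidates: C₊=(-2.7063,4.9194) cross=67.875; C₋=(5.7189,-9.9960) cross=-67.875
  mode - wants cross < 0 → take C=(5.7189,-9.9960) (cross=-67.875)
ex = (C−B)/|BC| = (0.7354,-0.6776); ey = (0.6776,0.7354)
P = B + -2.22·ex + -1.94·ey = (-3.8470,-3.8199)

-3.85 -3.82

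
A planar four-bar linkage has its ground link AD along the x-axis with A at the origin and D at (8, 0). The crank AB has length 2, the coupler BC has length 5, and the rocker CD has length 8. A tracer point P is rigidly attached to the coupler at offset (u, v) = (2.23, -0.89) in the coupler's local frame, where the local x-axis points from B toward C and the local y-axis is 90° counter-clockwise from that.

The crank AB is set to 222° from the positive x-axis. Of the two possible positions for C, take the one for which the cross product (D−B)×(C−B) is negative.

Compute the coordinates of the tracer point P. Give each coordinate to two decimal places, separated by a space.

-0.68 -3.60

A=(0,0), D=(8.00,0)
B = A + 2.00·(cos222°, sin222°) = (-1.4863, -1.3383)
|BD| = 9.5802
circle(B,5.00) ∩ circle(D,8.00): a=2.7547, h=4.1727
  candidates: C₊=(0.6585,3.1784) cross=39.976; C₋=(1.8243,-5.0853) cross=-39.976
  mode - wants cross < 0 → take C=(1.8243,-5.0853) (cross=-39.976)
ex = (C−B)/|BC| = (0.6621,-0.7494); ey = (0.7494,0.6621)
P = B + 2.23·ex + -0.89·ey = (-0.6768,-3.5987)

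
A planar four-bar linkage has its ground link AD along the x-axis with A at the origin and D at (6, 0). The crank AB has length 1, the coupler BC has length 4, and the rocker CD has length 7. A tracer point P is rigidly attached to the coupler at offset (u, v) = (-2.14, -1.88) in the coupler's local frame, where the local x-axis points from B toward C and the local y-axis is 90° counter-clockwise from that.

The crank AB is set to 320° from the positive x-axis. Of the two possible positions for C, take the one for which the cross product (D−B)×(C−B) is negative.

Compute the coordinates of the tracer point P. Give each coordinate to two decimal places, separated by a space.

-1.11 1.50

A=(0,0), D=(6.00,0)
B = A + 1.00·(cos320°, sin320°) = (0.7660, -0.6428)
|BD| = 5.2733
circle(B,4.00) ∩ circle(D,7.00): a=-0.4923, h=3.9696
  candidates: C₊=(-0.2065,3.2372) cross=20.933; C₋=(0.7612,-4.6428) cross=-20.933
  mode - wants cross < 0 → take C=(0.7612,-4.6428) (cross=-20.933)
ex = (C−B)/|BC| = (-0.0012,-1.0000); ey = (1.0000,-0.0012)
P = B + -2.14·ex + -1.88·ey = (-1.1114,1.4995)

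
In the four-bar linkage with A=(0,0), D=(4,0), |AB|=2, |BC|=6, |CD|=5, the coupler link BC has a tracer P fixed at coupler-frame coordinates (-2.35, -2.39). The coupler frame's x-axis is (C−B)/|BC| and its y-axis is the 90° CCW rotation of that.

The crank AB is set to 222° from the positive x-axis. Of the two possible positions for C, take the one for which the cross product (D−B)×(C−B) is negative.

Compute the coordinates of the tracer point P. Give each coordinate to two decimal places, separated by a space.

-4.80 -1.83

A=(0,0), D=(4.00,0)
B = A + 2.00·(cos222°, sin222°) = (-1.4863, -1.3383)
|BD| = 5.6472
circle(B,6.00) ∩ circle(D,5.00): a=3.7975, h=4.6453
  candidates: C₊=(1.1022,4.0747) cross=26.233; C₋=(3.3039,-4.9513) cross=-26.233
  mode - wants cross < 0 → take C=(3.3039,-4.9513) (cross=-26.233)
ex = (C−B)/|BC| = (0.7984,-0.6022); ey = (0.6022,0.7984)
P = B + -2.35·ex + -2.39·ey = (-4.8016,-1.8312)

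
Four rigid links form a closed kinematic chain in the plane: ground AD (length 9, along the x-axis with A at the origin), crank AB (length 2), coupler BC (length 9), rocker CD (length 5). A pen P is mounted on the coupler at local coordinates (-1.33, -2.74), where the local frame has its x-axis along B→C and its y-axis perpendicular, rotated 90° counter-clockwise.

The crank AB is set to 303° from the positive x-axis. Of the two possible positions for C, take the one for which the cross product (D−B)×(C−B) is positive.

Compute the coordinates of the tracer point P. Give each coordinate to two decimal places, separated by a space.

2.11 -4.55

A=(0,0), D=(9.00,0)
B = A + 2.00·(cos303°, sin303°) = (1.0893, -1.6773)
|BD| = 8.0866
circle(B,9.00) ∩ circle(D,5.00): a=7.5058, h=4.9662
  candidates: C₊=(7.4018,4.7377) cross=40.159; C₋=(9.4619,-4.9786) cross=-40.159
  mode + wants cross > 0 → take C=(7.4018,4.7377) (cross=40.159)
ex = (C−B)/|BC| = (0.7014,0.7128); ey = (-0.7128,0.7014)
P = B + -1.33·ex + -2.74·ey = (2.1095,-4.5471)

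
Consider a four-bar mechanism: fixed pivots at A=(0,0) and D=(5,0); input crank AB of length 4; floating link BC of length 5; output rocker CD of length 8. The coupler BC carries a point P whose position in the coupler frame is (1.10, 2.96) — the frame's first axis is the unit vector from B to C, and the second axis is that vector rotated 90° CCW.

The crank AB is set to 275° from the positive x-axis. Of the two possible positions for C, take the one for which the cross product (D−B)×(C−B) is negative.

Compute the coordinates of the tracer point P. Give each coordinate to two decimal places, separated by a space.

A=(0,0), D=(5.00,0)
B = A + 4.00·(cos275°, sin275°) = (0.3486, -3.9848)
|BD| = 6.1248
circle(B,5.00) ∩ circle(D,8.00): a=-0.1213, h=4.9985
  candidates: C₊=(-2.9955,-0.2677) cross=30.615; C₋=(3.5085,-7.8597) cross=-30.615
  mode - wants cross < 0 → take C=(3.5085,-7.8597) (cross=-30.615)
ex = (C−B)/|BC| = (0.6320,-0.7750); ey = (0.7750,0.6320)
P = B + 1.10·ex + 2.96·ey = (3.3378,-2.9666)

3.34 -2.97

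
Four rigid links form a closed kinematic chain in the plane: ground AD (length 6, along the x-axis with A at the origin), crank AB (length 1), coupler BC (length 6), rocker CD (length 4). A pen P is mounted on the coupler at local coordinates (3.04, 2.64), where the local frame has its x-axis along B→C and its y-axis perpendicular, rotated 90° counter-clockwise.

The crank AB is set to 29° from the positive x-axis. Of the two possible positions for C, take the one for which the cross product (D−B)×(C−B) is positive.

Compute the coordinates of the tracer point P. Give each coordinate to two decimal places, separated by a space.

1.80 4.40

A=(0,0), D=(6.00,0)
B = A + 1.00·(cos29°, sin29°) = (0.8746, 0.4848)
|BD| = 5.1483
circle(B,6.00) ∩ circle(D,4.00): a=4.5165, h=3.9498
  candidates: C₊=(5.7430,3.9917) cross=20.335; C₋=(4.9991,-3.8728) cross=-20.335
  mode + wants cross > 0 → take C=(5.7430,3.9917) (cross=20.335)
ex = (C−B)/|BC| = (0.8114,0.5845); ey = (-0.5845,0.8114)
P = B + 3.04·ex + 2.64·ey = (1.7982,4.4038)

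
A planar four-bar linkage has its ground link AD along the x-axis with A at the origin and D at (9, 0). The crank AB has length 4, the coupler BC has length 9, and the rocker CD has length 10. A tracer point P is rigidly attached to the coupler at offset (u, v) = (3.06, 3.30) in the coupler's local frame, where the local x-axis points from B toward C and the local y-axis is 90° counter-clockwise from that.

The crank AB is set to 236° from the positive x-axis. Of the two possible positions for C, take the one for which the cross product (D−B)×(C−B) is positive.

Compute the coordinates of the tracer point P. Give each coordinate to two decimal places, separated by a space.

-4.45 0.60

A=(0,0), D=(9.00,0)
B = A + 4.00·(cos236°, sin236°) = (-2.2368, -3.3162)
|BD| = 11.7159
circle(B,9.00) ∩ circle(D,10.00): a=5.0471, h=7.4516
  candidates: C₊=(0.4947,5.2593) cross=87.303; C₋=(4.7131,-9.0345) cross=-87.303
  mode + wants cross > 0 → take C=(0.4947,5.2593) (cross=87.303)
ex = (C−B)/|BC| = (0.3035,0.9528); ey = (-0.9528,0.3035)
P = B + 3.06·ex + 3.30·ey = (-4.4524,0.6011)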